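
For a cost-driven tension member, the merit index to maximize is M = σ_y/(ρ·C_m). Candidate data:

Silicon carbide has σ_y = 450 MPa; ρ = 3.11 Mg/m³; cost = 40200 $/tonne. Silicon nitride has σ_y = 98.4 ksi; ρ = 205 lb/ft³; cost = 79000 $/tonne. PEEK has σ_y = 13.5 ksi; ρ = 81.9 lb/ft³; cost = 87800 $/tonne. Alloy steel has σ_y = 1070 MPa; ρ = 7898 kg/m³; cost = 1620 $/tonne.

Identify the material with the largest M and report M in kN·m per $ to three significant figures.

In SI units:
  silicon carbide: σ_y = 450.0 MPa, ρ = 3110 kg/m³, cost = 40.20 $/kg
  silicon nitride: σ_y = 678.4 MPa, ρ = 3284 kg/m³, cost = 79.00 $/kg
  PEEK: σ_y = 93.08 MPa, ρ = 1312 kg/m³, cost = 87.80 $/kg
  alloy steel: σ_y = 1070 MPa, ρ = 7898 kg/m³, cost = 1.620 $/kg
  alloy steel: M = 83.6 kN·m per $
  silicon carbide: M = 3.60 kN·m per $
  silicon nitride: M = 2.62 kN·m per $
  PEEK: M = 0.808 kN·m per $
The maximum is for alloy steel.

alloy steel, M = 83.6 kN·m per $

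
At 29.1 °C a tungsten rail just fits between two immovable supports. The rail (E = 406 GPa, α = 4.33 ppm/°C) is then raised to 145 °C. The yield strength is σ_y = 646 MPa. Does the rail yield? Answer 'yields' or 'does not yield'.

does not yield

ΔT = 115.9 K. Constrained thermal stress σ = E·α·ΔT = 406.0×10³ MPa × 4.33×10⁻⁶ × 115.9 = 204 MPa (compressive).
Compare to σ_y = 646 MPa: σ < σ_y, so it does not yield.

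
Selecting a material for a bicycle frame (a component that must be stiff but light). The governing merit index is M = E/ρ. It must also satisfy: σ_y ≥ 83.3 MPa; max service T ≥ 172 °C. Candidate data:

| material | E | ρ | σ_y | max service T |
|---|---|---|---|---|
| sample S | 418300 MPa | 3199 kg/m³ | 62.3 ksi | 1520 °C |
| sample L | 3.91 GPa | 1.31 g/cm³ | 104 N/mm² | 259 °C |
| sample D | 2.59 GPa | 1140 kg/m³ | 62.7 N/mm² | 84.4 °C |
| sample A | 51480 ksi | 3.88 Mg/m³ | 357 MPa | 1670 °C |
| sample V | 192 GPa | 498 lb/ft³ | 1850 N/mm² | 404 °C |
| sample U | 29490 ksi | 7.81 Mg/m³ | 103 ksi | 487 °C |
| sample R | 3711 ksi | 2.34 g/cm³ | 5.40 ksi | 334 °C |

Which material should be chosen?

sample S

Screen on constraints: σ_y ≥ 83.3 MPa; max service T ≥ 172 °C. Survivors: sample S, sample L, sample A, sample V, sample U.
Convert each candidate to consistent units, then evaluate M:
  sample S: E = 418.3 GPa, ρ = 3199 kg/m³
  sample L: E = 3.910 GPa, ρ = 1310 kg/m³
  sample A: E = 354.9 GPa, ρ = 3880 kg/m³
  sample V: E = 192.0 GPa, ρ = 7977 kg/m³
  sample U: E = 203.3 GPa, ρ = 7810 kg/m³
  sample S: M = 131 MN·m/kg
  sample A: M = 91.5 MN·m/kg
  sample U: M = 26.0 MN·m/kg
  sample V: M = 24.1 MN·m/kg
  sample L: M = 2.98 MN·m/kg
Highest index: sample S.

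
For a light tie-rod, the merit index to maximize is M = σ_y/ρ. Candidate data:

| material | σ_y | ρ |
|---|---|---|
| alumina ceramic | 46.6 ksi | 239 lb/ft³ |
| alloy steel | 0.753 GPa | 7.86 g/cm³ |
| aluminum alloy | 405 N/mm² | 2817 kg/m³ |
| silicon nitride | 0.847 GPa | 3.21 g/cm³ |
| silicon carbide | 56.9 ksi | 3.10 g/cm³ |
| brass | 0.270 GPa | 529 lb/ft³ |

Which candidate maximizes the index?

Convert each candidate to consistent units, then evaluate M:
  alumina ceramic: σ_y = 321.3 MPa, ρ = 3828 kg/m³
  alloy steel: σ_y = 753.0 MPa, ρ = 7860 kg/m³
  aluminum alloy: σ_y = 405.0 MPa, ρ = 2817 kg/m³
  silicon nitride: σ_y = 847.0 MPa, ρ = 3210 kg/m³
  silicon carbide: σ_y = 392.3 MPa, ρ = 3100 kg/m³
  brass: σ_y = 270.0 MPa, ρ = 8474 kg/m³
  silicon nitride: M = 264 kN·m/kg
  aluminum alloy: M = 144 kN·m/kg
  silicon carbide: M = 127 kN·m/kg
  alloy steel: M = 95.8 kN·m/kg
  alumina ceramic: M = 83.9 kN·m/kg
  brass: M = 31.9 kN·m/kg
The maximum is for silicon nitride.

silicon nitride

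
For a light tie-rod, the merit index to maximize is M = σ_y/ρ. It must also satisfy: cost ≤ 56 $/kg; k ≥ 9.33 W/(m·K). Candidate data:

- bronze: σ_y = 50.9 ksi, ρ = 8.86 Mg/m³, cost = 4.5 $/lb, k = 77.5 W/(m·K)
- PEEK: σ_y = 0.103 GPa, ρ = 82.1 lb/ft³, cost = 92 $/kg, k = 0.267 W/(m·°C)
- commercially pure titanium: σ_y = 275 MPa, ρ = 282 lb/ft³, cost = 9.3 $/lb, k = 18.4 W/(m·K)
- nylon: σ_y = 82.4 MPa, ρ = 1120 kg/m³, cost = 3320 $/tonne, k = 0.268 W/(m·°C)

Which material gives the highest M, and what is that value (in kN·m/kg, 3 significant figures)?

Screen on constraints: cost ≤ 56 $/kg; k ≥ 9.33 W/(m·K). Survivors: bronze, commercially pure titanium.
After converting to SI:
  bronze: σ_y = 350.9 MPa, ρ = 8860 kg/m³
  commercially pure titanium: σ_y = 275.0 MPa, ρ = 4517 kg/m³
  commercially pure titanium: M = 60.9 kN·m/kg
  bronze: M = 39.6 kN·m/kg
The maximum is for commercially pure titanium.

commercially pure titanium, M = 60.9 kN·m/kg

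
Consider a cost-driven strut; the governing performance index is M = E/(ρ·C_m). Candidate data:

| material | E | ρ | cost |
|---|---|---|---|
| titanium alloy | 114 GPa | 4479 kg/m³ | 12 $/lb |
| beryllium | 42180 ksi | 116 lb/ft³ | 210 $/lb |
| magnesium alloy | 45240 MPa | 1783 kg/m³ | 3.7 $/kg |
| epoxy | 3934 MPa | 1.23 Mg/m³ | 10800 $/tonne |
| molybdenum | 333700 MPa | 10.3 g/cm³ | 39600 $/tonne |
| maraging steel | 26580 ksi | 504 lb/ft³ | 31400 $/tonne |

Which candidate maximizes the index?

Convert each candidate to consistent units, then evaluate M:
  titanium alloy: E = 114.0 GPa, ρ = 4479 kg/m³, cost = 26.46 $/kg
  beryllium: E = 290.8 GPa, ρ = 1858 kg/m³, cost = 463.0 $/kg
  magnesium alloy: E = 45.24 GPa, ρ = 1783 kg/m³, cost = 3.700 $/kg
  epoxy: E = 3.934 GPa, ρ = 1230 kg/m³, cost = 10.80 $/kg
  molybdenum: E = 333.7 GPa, ρ = 10300 kg/m³, cost = 39.60 $/kg
  maraging steel: E = 183.3 GPa, ρ = 8073 kg/m³, cost = 31.40 $/kg
  magnesium alloy: M = 6.86 MN·m per $
  titanium alloy: M = 0.962 MN·m per $
  molybdenum: M = 0.818 MN·m per $
  maraging steel: M = 0.723 MN·m per $
  beryllium: M = 0.338 MN·m per $
  epoxy: M = 0.296 MN·m per $
The maximum is for magnesium alloy.

magnesium alloy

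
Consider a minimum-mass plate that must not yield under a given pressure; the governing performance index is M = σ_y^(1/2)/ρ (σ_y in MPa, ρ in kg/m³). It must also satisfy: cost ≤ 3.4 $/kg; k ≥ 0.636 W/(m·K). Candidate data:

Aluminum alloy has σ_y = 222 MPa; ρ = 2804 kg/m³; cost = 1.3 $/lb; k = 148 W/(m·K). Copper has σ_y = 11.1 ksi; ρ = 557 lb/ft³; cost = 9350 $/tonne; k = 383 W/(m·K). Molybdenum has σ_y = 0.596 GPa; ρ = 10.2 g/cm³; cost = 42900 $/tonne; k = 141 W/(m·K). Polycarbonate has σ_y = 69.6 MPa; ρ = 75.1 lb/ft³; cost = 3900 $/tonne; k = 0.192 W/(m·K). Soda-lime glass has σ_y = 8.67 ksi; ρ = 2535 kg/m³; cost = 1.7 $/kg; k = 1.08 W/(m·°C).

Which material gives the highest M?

aluminum alloy

Screen on constraints: cost ≤ 3.4 $/kg; k ≥ 0.636 W/(m·K). Survivors: aluminum alloy, soda-lime glass.
In SI units:
  aluminum alloy: σ_y = 222.0 MPa, ρ = 2804 kg/m³
  soda-lime glass: σ_y = 59.78 MPa, ρ = 2535 kg/m³
  aluminum alloy: M = 5.31×10⁻³
  soda-lime glass: M = 3.05×10⁻³
Aluminum alloy has the largest M.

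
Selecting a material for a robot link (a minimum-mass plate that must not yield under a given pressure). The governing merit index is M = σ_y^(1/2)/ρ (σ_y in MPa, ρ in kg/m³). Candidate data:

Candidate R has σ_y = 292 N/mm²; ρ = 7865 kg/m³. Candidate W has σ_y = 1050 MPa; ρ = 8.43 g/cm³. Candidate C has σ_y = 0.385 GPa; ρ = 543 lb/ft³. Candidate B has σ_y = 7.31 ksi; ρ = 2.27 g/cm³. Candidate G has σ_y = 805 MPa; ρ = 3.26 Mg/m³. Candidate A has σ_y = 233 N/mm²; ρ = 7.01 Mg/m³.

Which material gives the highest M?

After converting to SI:
  candidate R: σ_y = 292.0 MPa, ρ = 7865 kg/m³
  candidate W: σ_y = 1050 MPa, ρ = 8430 kg/m³
  candidate C: σ_y = 385.0 MPa, ρ = 8698 kg/m³
  candidate B: σ_y = 50.40 MPa, ρ = 2270 kg/m³
  candidate G: σ_y = 805.0 MPa, ρ = 3260 kg/m³
  candidate A: σ_y = 233.0 MPa, ρ = 7010 kg/m³
  candidate G: M = 8.70×10⁻³
  candidate W: M = 3.84×10⁻³
  candidate B: M = 3.13×10⁻³
  candidate C: M = 2.26×10⁻³
  candidate A: M = 2.18×10⁻³
  candidate R: M = 2.17×10⁻³
Candidate G ranks first.

candidate G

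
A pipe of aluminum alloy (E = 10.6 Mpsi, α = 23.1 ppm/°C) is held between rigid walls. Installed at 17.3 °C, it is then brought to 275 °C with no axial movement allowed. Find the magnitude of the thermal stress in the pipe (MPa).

435 MPa

E = 10.6 Mpsi = 73.08 GPa.
ΔT = 257.7 K. Constrained thermal stress σ = E·α·ΔT = 73.08×10³ MPa × 23.1×10⁻⁶ × 257.7 = 435 MPa (compressive).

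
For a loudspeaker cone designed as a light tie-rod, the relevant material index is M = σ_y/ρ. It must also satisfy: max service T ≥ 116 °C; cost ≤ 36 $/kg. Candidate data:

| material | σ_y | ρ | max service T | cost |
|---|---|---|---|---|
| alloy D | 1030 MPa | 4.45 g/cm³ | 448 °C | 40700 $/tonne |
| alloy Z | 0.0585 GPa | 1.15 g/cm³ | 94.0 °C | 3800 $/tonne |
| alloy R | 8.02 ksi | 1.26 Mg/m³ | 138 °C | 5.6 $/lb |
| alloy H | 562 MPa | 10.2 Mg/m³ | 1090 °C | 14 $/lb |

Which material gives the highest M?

alloy H

Screen on constraints: max service T ≥ 116 °C; cost ≤ 36 $/kg. Survivors: alloy R, alloy H.
Convert each candidate to consistent units, then evaluate M:
  alloy R: σ_y = 55.30 MPa, ρ = 1260 kg/m³
  alloy H: σ_y = 562.0 MPa, ρ = 10200 kg/m³
  alloy H: M = 55.1 kN·m/kg
  alloy R: M = 43.9 kN·m/kg
Alloy H ranks first.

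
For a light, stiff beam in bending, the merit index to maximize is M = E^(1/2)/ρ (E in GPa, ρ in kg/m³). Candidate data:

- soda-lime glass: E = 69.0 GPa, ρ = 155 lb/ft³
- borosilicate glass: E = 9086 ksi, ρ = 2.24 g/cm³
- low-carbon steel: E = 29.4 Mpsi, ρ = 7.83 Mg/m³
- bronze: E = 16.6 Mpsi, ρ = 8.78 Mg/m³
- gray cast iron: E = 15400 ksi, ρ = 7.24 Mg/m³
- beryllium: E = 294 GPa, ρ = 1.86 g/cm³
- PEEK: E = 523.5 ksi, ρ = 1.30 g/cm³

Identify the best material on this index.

Putting every candidate on a common basis:
  soda-lime glass: E = 69.00 GPa, ρ = 2483 kg/m³
  borosilicate glass: E = 62.65 GPa, ρ = 2240 kg/m³
  low-carbon steel: E = 202.7 GPa, ρ = 7830 kg/m³
  bronze: E = 114.5 GPa, ρ = 8780 kg/m³
  gray cast iron: E = 106.2 GPa, ρ = 7240 kg/m³
  beryllium: E = 294.0 GPa, ρ = 1860 kg/m³
  PEEK: E = 3.609 GPa, ρ = 1300 kg/m³
  beryllium: M = 9.22×10⁻³
  borosilicate glass: M = 3.53×10⁻³
  soda-lime glass: M = 3.35×10⁻³
  low-carbon steel: M = 1.82×10⁻³
  PEEK: M = 1.46×10⁻³
  gray cast iron: M = 1.42×10⁻³
  bronze: M = 1.22×10⁻³
Highest index: beryllium.

beryllium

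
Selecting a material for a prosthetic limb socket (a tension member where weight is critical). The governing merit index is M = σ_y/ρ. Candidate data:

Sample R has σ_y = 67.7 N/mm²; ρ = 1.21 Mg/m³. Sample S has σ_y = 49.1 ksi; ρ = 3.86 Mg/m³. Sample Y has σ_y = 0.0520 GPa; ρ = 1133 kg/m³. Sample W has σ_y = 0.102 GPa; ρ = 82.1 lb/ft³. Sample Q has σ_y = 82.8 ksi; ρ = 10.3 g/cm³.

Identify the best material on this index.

sample S

Normalizing units and computing the index:
  sample R: σ_y = 67.70 MPa, ρ = 1210 kg/m³
  sample S: σ_y = 338.5 MPa, ρ = 3860 kg/m³
  sample Y: σ_y = 52.00 MPa, ρ = 1133 kg/m³
  sample W: σ_y = 102.0 MPa, ρ = 1315 kg/m³
  sample Q: σ_y = 570.9 MPa, ρ = 10300 kg/m³
  sample S: M = 87.7 kN·m/kg
  sample W: M = 77.6 kN·m/kg
  sample R: M = 56.0 kN·m/kg
  sample Q: M = 55.4 kN·m/kg
  sample Y: M = 45.9 kN·m/kg
Highest index: sample S.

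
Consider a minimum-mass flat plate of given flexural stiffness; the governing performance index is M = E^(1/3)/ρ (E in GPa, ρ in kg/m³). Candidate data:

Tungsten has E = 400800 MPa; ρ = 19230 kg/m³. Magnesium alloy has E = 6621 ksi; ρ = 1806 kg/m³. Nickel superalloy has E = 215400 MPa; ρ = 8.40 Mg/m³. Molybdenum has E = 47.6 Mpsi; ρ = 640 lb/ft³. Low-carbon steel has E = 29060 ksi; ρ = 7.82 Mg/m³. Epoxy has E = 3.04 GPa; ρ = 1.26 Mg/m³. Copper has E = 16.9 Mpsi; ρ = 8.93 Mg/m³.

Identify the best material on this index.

magnesium alloy

Convert each candidate to consistent units, then evaluate M:
  tungsten: E = 400.8 GPa, ρ = 19230 kg/m³
  magnesium alloy: E = 45.65 GPa, ρ = 1806 kg/m³
  nickel superalloy: E = 215.4 GPa, ρ = 8400 kg/m³
  molybdenum: E = 328.2 GPa, ρ = 10250 kg/m³
  low-carbon steel: E = 200.4 GPa, ρ = 7820 kg/m³
  epoxy: E = 3.040 GPa, ρ = 1260 kg/m³
  copper: E = 116.5 GPa, ρ = 8930 kg/m³
  magnesium alloy: M = 1.98×10⁻³
  epoxy: M = 1.15×10⁻³
  low-carbon steel: M = 0.748×10⁻³
  nickel superalloy: M = 0.714×10⁻³
  molybdenum: M = 0.673×10⁻³
  copper: M = 0.547×10⁻³
  tungsten: M = 0.383×10⁻³
Magnesium alloy ranks first.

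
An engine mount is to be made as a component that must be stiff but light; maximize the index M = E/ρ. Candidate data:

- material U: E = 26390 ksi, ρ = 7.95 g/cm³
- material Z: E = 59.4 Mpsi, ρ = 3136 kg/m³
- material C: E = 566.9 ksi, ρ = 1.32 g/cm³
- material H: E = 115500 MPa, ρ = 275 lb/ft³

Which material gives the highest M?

In SI units:
  material U: E = 182.0 GPa, ρ = 7950 kg/m³
  material Z: E = 409.5 GPa, ρ = 3136 kg/m³
  material C: E = 3.909 GPa, ρ = 1320 kg/m³
  material H: E = 115.5 GPa, ρ = 4405 kg/m³
  material Z: M = 131 MN·m/kg
  material H: M = 26.2 MN·m/kg
  material U: M = 22.9 MN·m/kg
  material C: M = 2.96 MN·m/kg
Highest index: material Z.

material Z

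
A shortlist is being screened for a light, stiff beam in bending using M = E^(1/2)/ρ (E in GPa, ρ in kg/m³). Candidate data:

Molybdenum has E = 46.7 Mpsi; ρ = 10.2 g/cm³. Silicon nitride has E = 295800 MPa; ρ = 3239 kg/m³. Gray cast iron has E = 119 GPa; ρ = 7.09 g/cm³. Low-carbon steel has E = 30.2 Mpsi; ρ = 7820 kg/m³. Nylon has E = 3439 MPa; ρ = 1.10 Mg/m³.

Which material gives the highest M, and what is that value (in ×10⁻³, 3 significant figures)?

silicon nitride, M = 5.31×10⁻³

In SI units:
  molybdenum: E = 322.0 GPa, ρ = 10200 kg/m³
  silicon nitride: E = 295.8 GPa, ρ = 3239 kg/m³
  gray cast iron: E = 119.0 GPa, ρ = 7090 kg/m³
  low-carbon steel: E = 208.2 GPa, ρ = 7820 kg/m³
  nylon: E = 3.439 GPa, ρ = 1100 kg/m³
  silicon nitride: M = 5.31×10⁻³
  low-carbon steel: M = 1.85×10⁻³
  molybdenum: M = 1.76×10⁻³
  nylon: M = 1.69×10⁻³
  gray cast iron: M = 1.54×10⁻³
The maximum is for silicon nitride.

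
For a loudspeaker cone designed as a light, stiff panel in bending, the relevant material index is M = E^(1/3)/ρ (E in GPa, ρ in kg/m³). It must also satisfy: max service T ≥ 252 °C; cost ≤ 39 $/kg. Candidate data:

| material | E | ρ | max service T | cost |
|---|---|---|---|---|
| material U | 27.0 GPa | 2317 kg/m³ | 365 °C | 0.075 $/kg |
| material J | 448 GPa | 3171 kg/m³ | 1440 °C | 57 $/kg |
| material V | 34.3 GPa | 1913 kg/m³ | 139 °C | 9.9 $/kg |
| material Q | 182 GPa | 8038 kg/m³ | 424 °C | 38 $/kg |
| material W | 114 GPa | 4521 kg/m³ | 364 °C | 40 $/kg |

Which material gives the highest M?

material U

Screen on constraints: max service T ≥ 252 °C; cost ≤ 39 $/kg. Survivors: material U, material Q.
Evaluate M for each candidate:
  material U: M = 1.29×10⁻³
  material Q: M = 0.705×10⁻³
Material U ranks first.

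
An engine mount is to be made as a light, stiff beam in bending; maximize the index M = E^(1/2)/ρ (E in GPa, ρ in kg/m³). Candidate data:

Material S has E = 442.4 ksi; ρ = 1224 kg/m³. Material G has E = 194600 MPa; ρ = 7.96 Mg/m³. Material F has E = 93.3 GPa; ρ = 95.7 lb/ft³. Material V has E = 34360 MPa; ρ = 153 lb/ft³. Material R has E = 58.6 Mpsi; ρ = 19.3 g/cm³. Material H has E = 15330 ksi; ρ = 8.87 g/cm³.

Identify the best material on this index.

material F

Convert each candidate to consistent units, then evaluate M:
  material S: E = 3.050 GPa, ρ = 1224 kg/m³
  material G: E = 194.6 GPa, ρ = 7960 kg/m³
  material F: E = 93.30 GPa, ρ = 1533 kg/m³
  material V: E = 34.36 GPa, ρ = 2451 kg/m³
  material R: E = 404.0 GPa, ρ = 19300 kg/m³
  material H: E = 105.7 GPa, ρ = 8870 kg/m³
  material F: M = 6.30×10⁻³
  material V: M = 2.39×10⁻³
  material G: M = 1.75×10⁻³
  material S: M = 1.43×10⁻³
  material H: M = 1.16×10⁻³
  material R: M = 1.04×10⁻³
Material F ranks first.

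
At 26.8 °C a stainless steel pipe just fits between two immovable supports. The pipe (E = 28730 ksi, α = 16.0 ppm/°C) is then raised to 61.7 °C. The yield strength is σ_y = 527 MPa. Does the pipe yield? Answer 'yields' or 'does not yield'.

does not yield

E = 28730 ksi = 198.1 GPa.
ΔT = 34.90 K. Constrained thermal stress σ = E·α·ΔT = 198.1×10³ MPa × 16.0×10⁻⁶ × 34.90 = 111 MPa (compressive).
Compare to σ_y = 527 MPa: σ < σ_y, so it does not yield.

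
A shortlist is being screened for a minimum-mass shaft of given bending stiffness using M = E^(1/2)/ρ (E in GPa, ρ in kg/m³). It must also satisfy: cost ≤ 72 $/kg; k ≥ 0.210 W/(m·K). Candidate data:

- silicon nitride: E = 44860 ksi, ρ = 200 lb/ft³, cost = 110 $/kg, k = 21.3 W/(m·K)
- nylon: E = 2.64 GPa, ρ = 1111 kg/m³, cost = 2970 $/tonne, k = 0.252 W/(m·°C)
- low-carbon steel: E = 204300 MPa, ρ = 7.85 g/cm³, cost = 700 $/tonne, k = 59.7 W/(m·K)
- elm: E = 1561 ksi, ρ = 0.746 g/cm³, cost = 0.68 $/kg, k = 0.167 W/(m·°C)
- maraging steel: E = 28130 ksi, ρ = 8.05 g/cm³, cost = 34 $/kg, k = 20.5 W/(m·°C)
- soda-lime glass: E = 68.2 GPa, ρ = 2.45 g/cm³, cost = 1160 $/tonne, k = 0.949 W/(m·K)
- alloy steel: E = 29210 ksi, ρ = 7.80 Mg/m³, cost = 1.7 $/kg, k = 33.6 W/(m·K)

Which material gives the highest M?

soda-lime glass

Screen on constraints: cost ≤ 72 $/kg; k ≥ 0.210 W/(m·K). Survivors: nylon, low-carbon steel, maraging steel, soda-lime glass, alloy steel.
Convert each candidate to consistent units, then evaluate M:
  nylon: E = 2.640 GPa, ρ = 1111 kg/m³
  low-carbon steel: E = 204.3 GPa, ρ = 7850 kg/m³
  maraging steel: E = 193.9 GPa, ρ = 8050 kg/m³
  soda-lime glass: E = 68.20 GPa, ρ = 2450 kg/m³
  alloy steel: E = 201.4 GPa, ρ = 7800 kg/m³
  soda-lime glass: M = 3.37×10⁻³
  low-carbon steel: M = 1.82×10⁻³
  alloy steel: M = 1.82×10⁻³
  maraging steel: M = 1.73×10⁻³
  nylon: M = 1.46×10⁻³
Soda-lime glass ranks first.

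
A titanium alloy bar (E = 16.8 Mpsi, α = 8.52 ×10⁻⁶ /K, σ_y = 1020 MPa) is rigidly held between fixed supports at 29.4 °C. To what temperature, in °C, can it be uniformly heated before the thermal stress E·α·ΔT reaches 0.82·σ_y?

E = 16.8 Mpsi = 115.8 GPa.
E·α·ΔT = 836.4 MPa ⇒ ΔT = 836.4 / (115.8×10³ × 8.52×10⁻⁶) = 847.5 K.
T = 29.4 + 847.5 = 876.9 °C.

877 °C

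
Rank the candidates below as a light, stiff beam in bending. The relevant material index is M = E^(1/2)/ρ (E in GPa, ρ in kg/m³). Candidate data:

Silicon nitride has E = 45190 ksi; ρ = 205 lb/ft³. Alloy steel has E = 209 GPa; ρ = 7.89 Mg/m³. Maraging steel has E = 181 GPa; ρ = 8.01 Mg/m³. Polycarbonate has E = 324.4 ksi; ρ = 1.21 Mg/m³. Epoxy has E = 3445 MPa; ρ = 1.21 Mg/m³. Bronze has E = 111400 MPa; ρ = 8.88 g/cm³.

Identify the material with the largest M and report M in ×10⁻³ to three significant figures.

Normalizing units and computing the index:
  silicon nitride: E = 311.6 GPa, ρ = 3284 kg/m³
  alloy steel: E = 209.0 GPa, ρ = 7890 kg/m³
  maraging steel: E = 181.0 GPa, ρ = 8010 kg/m³
  polycarbonate: E = 2.237 GPa, ρ = 1210 kg/m³
  epoxy: E = 3.445 GPa, ρ = 1210 kg/m³
  bronze: E = 111.4 GPa, ρ = 8880 kg/m³
  silicon nitride: M = 5.38×10⁻³
  alloy steel: M = 1.83×10⁻³
  maraging steel: M = 1.68×10⁻³
  epoxy: M = 1.53×10⁻³
  polycarbonate: M = 1.24×10⁻³
  bronze: M = 1.19×10⁻³
Silicon nitride ranks first.

silicon nitride, M = 5.38×10⁻³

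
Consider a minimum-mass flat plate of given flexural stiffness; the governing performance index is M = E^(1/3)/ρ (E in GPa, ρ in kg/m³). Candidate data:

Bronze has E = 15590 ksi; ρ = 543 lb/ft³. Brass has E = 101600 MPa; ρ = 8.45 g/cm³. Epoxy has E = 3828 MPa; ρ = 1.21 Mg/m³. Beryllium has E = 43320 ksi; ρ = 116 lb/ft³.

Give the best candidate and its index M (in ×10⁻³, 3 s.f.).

Normalizing units and computing the index:
  bronze: E = 107.5 GPa, ρ = 8698 kg/m³
  brass: E = 101.6 GPa, ρ = 8450 kg/m³
  epoxy: E = 3.828 GPa, ρ = 1210 kg/m³
  beryllium: E = 298.7 GPa, ρ = 1858 kg/m³
  beryllium: M = 3.60×10⁻³
  epoxy: M = 1.29×10⁻³
  brass: M = 0.552×10⁻³
  bronze: M = 0.547×10⁻³
Highest index: beryllium.

beryllium, M = 3.60×10⁻³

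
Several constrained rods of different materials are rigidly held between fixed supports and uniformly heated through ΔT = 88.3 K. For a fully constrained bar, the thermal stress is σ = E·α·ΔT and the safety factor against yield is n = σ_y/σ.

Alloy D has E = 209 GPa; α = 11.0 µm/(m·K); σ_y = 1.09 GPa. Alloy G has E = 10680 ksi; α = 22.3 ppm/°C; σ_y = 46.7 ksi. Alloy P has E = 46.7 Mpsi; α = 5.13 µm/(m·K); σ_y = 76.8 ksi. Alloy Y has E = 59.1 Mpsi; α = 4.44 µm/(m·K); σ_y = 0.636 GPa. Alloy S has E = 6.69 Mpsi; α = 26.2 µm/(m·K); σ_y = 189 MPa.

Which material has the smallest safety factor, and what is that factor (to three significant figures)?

With everything in SI (GPa, ×10⁻⁶/K, MPa):
  alloy D: E = 209.0, α = 11.0, σ_y = 1090 → σ = 203 MPa, n = 5.37
  alloy G: E = 73.64, α = 22.3, σ_y = 322.0 → σ = 145 MPa, n = 2.22
  alloy P: E = 322.0, α = 5.13, σ_y = 529.5 → σ = 146 MPa, n = 3.63
  alloy Y: E = 407.5, α = 4.44, σ_y = 636.0 → σ = 160 MPa, n = 3.98
  alloy S: E = 46.13, α = 26.2, σ_y = 189.0 → σ = 107 MPa, n = 1.77
Smallest n: alloy S with n = 1.77.

alloy S, n = 1.77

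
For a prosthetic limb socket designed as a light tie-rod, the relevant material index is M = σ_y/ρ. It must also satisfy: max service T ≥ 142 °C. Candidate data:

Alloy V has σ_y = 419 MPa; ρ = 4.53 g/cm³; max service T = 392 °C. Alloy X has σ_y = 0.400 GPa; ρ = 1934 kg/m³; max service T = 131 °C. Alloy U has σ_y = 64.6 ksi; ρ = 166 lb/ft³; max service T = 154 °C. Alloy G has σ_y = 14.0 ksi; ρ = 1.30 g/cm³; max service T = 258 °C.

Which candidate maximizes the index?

Screen on constraints: max service T ≥ 142 °C. Survivors: alloy V, alloy U, alloy G.
Putting every candidate on a common basis:
  alloy V: σ_y = 419.0 MPa, ρ = 4530 kg/m³
  alloy U: σ_y = 445.4 MPa, ρ = 2659 kg/m³
  alloy G: σ_y = 96.53 MPa, ρ = 1300 kg/m³
  alloy U: M = 168 kN·m/kg
  alloy V: M = 92.5 kN·m/kg
  alloy G: M = 74.3 kN·m/kg
Alloy U ranks first.

alloy U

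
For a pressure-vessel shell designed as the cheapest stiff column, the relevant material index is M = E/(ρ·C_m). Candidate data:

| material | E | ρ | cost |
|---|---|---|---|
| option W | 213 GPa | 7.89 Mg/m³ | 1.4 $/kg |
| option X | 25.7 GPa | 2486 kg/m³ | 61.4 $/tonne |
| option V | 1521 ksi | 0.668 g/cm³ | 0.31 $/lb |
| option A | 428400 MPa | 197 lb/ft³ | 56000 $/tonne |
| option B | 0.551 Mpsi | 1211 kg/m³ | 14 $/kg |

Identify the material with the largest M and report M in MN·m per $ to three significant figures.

option X, M = 168 MN·m per $

After converting to SI:
  option W: E = 213.0 GPa, ρ = 7890 kg/m³, cost = 1.400 $/kg
  option X: E = 25.70 GPa, ρ = 2486 kg/m³, cost = 0.06140 $/kg
  option V: E = 10.49 GPa, ρ = 668.0 kg/m³, cost = 0.6834 $/kg
  option A: E = 428.4 GPa, ρ = 3156 kg/m³, cost = 56.00 $/kg
  option B: E = 3.799 GPa, ρ = 1211 kg/m³, cost = 14.00 $/kg
  option X: M = 168 MN·m per $
  option V: M = 23.0 MN·m per $
  option W: M = 19.3 MN·m per $
  option A: M = 2.42 MN·m per $
  option B: M = 0.224 MN·m per $
Highest index: option X.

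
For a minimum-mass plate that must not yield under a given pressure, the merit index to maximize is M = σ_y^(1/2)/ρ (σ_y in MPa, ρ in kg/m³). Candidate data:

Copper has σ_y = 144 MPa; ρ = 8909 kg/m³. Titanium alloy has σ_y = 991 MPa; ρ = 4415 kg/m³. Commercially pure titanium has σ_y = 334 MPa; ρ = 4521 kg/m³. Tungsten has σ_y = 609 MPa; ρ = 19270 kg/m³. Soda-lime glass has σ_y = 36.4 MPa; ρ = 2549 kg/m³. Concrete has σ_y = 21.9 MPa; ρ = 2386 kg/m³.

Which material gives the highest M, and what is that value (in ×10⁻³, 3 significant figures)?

titanium alloy, M = 7.13×10⁻³

Evaluate M for each candidate:
  titanium alloy: M = 7.13×10⁻³
  commercially pure titanium: M = 4.04×10⁻³
  soda-lime glass: M = 2.37×10⁻³
  concrete: M = 1.96×10⁻³
  copper: M = 1.35×10⁻³
  tungsten: M = 1.28×10⁻³
Titanium alloy ranks first.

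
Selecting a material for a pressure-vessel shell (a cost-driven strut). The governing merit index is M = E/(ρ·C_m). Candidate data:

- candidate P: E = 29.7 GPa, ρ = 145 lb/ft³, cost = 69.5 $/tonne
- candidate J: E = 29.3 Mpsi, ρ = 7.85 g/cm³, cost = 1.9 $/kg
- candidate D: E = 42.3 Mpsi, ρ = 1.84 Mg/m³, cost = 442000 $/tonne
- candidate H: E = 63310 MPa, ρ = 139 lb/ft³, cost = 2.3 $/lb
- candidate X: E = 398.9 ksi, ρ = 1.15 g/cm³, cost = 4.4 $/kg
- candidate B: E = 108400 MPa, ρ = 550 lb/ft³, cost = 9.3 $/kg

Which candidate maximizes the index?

Putting every candidate on a common basis:
  candidate P: E = 29.70 GPa, ρ = 2323 kg/m³, cost = 0.06950 $/kg
  candidate J: E = 202.0 GPa, ρ = 7850 kg/m³, cost = 1.900 $/kg
  candidate D: E = 291.6 GPa, ρ = 1840 kg/m³, cost = 442.0 $/kg
  candidate H: E = 63.31 GPa, ρ = 2227 kg/m³, cost = 5.071 $/kg
  candidate X: E = 2.750 GPa, ρ = 1150 kg/m³, cost = 4.400 $/kg
  candidate B: E = 108.4 GPa, ρ = 8810 kg/m³, cost = 9.300 $/kg
  candidate P: M = 184 MN·m per $
  candidate J: M = 13.5 MN·m per $
  candidate H: M = 5.61 MN·m per $
  candidate B: M = 1.32 MN·m per $
  candidate X: M = 0.544 MN·m per $
  candidate D: M = 0.359 MN·m per $
Candidate P has the largest M.

candidate P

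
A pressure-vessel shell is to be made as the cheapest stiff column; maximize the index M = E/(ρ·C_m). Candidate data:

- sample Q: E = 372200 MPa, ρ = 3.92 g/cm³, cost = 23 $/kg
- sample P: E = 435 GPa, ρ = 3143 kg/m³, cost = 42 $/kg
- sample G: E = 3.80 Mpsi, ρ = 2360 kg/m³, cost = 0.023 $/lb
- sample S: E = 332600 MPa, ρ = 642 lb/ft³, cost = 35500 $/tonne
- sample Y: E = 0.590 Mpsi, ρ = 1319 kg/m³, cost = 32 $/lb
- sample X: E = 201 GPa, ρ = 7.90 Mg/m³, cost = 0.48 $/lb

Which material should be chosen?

sample G

Convert each candidate to consistent units, then evaluate M:
  sample Q: E = 372.2 GPa, ρ = 3920 kg/m³, cost = 23.00 $/kg
  sample P: E = 435.0 GPa, ρ = 3143 kg/m³, cost = 42.00 $/kg
  sample G: E = 26.20 GPa, ρ = 2360 kg/m³, cost = 0.05071 $/kg
  sample S: E = 332.6 GPa, ρ = 10280 kg/m³, cost = 35.50 $/kg
  sample Y: E = 4.068 GPa, ρ = 1319 kg/m³, cost = 70.55 $/kg
  sample X: E = 201.0 GPa, ρ = 7900 kg/m³, cost = 1.058 $/kg
  sample G: M = 219 MN·m per $
  sample X: M = 24.0 MN·m per $
  sample Q: M = 4.13 MN·m per $
  sample P: M = 3.30 MN·m per $
  sample S: M = 0.911 MN·m per $
  sample Y: M = 0.0437 MN·m per $
Sample G ranks first.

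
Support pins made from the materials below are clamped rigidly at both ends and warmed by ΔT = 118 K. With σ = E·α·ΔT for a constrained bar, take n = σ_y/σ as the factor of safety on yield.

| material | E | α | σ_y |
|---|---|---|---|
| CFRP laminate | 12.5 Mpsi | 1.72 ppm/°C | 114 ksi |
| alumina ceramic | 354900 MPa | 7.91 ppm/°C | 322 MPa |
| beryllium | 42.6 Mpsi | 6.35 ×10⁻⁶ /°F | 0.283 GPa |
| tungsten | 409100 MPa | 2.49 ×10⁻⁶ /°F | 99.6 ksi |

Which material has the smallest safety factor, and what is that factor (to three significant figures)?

Per material, after unit conversion:
  CFRP laminate: E = 86.18, α = 1.72, σ_y = 786.0 → σ = 17.5 MPa, n = 44.9
  alumina ceramic: E = 354.9, α = 7.91, σ_y = 322.0 → σ = 331 MPa, n = 0.972
  beryllium: E = 293.7, α = 11.4, σ_y = 283.0 → σ = 396 MPa, n = 0.714
  tungsten: E = 409.1, α = 4.48, σ_y = 686.7 → σ = 216 MPa, n = 3.17
Smallest n: beryllium with n = 0.714.

beryllium, n = 0.714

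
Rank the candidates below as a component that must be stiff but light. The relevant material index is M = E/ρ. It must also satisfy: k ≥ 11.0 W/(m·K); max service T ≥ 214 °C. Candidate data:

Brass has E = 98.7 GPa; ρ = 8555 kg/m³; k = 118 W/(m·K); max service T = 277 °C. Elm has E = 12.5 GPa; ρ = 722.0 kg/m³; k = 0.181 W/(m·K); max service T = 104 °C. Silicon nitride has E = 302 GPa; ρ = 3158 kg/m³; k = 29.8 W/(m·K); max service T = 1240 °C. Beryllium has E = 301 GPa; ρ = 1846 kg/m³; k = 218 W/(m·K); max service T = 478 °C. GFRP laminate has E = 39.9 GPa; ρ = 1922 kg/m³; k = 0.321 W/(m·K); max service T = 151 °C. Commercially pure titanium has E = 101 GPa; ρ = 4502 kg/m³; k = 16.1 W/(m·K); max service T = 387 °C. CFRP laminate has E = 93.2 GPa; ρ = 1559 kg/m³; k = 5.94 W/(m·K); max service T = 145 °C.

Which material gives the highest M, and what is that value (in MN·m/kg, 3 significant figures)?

Screen on constraints: k ≥ 11.0 W/(m·K); max service T ≥ 214 °C. Survivors: brass, silicon nitride, beryllium, commercially pure titanium.
Per-candidate index values:
  beryllium: M = 163 MN·m/kg
  silicon nitride: M = 95.6 MN·m/kg
  commercially pure titanium: M = 22.4 MN·m/kg
  brass: M = 11.5 MN·m/kg
Highest index: beryllium.

beryllium, M = 163 MN·m/kg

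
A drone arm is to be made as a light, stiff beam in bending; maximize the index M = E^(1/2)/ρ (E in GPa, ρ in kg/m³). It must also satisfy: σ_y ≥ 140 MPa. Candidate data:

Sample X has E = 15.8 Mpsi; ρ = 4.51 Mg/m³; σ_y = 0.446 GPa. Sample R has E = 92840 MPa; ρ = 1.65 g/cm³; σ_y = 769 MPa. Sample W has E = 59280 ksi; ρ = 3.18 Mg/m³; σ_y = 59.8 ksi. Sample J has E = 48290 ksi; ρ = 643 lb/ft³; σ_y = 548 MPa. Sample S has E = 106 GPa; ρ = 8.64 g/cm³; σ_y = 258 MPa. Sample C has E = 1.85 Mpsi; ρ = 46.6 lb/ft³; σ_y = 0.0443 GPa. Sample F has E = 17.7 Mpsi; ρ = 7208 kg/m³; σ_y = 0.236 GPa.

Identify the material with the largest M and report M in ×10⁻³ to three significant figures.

Screen on constraints: σ_y ≥ 140 MPa. Survivors: sample X, sample R, sample W, sample J, sample S, sample F.
After converting to SI:
  sample X: E = 108.9 GPa, ρ = 4510 kg/m³
  sample R: E = 92.84 GPa, ρ = 1650 kg/m³
  sample W: E = 408.7 GPa, ρ = 3180 kg/m³
  sample J: E = 332.9 GPa, ρ = 10300 kg/m³
  sample S: E = 106.0 GPa, ρ = 8640 kg/m³
  sample F: E = 122.0 GPa, ρ = 7208 kg/m³
  sample W: M = 6.36×10⁻³
  sample R: M = 5.84×10⁻³
  sample X: M = 2.31×10⁻³
  sample J: M = 1.77×10⁻³
  sample F: M = 1.53×10⁻³
  sample S: M = 1.19×10⁻³
Highest index: sample W.

sample W, M = 6.36×10⁻³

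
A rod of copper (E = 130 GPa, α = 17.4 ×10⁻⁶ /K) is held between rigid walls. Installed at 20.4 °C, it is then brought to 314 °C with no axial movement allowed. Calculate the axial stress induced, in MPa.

664 MPa

ΔT = 293.6 K. Constrained thermal stress σ = E·α·ΔT = 130.0×10³ MPa × 17.4×10⁻⁶ × 293.6 = 664 MPa (compressive).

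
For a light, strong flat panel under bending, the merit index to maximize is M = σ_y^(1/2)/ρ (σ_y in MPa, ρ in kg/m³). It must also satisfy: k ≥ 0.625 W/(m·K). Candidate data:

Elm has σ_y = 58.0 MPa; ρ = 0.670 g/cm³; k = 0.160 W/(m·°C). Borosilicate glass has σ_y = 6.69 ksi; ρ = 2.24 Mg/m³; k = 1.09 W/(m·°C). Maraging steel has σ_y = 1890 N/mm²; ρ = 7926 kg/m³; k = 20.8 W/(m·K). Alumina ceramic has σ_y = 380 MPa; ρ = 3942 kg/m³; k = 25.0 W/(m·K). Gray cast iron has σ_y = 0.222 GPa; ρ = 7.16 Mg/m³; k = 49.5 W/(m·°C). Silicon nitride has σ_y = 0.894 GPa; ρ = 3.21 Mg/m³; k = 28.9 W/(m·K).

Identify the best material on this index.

silicon nitride

Screen on constraints: k ≥ 0.625 W/(m·K). Survivors: borosilicate glass, maraging steel, alumina ceramic, gray cast iron, silicon nitride.
In SI units:
  borosilicate glass: σ_y = 46.13 MPa, ρ = 2240 kg/m³
  maraging steel: σ_y = 1890 MPa, ρ = 7926 kg/m³
  alumina ceramic: σ_y = 380.0 MPa, ρ = 3942 kg/m³
  gray cast iron: σ_y = 222.0 MPa, ρ = 7160 kg/m³
  silicon nitride: σ_y = 894.0 MPa, ρ = 3210 kg/m³
  silicon nitride: M = 9.31×10⁻³
  maraging steel: M = 5.49×10⁻³
  alumina ceramic: M = 4.95×10⁻³
  borosilicate glass: M = 3.03×10⁻³
  gray cast iron: M = 2.08×10⁻³
The maximum is for silicon nitride.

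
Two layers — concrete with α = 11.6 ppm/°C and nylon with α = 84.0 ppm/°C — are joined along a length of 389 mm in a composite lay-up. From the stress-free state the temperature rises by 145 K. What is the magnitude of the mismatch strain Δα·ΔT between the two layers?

0.0105

Δα = |11.6 − 84.0|×10⁻⁶/K = 72.4×10⁻⁶/K.
Mismatch strain = Δα·ΔT = 72.4×10⁻⁶ × 145.0 = 0.0105.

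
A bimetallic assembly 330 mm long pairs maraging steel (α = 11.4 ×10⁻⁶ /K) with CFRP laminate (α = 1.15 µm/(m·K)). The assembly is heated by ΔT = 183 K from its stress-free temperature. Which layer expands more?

maraging steel

α(maraging steel) = 11.4×10⁻⁶/K vs α(CFRP laminate) = 1.15×10⁻⁶/K.
Higher α expands more for the same ΔT: maraging steel.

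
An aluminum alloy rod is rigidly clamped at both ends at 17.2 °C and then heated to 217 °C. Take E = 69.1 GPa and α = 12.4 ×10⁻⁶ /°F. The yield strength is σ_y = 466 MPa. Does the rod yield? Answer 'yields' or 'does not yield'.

α = 12.4×10⁻⁶/°F × 9/5 = 22.3×10⁻⁶/K.
ΔT = 199.8 K. Constrained thermal stress σ = E·α·ΔT = 69.10×10³ MPa × 22.3×10⁻⁶ × 199.8 = 308 MPa (compressive).
Compare to σ_y = 466 MPa: σ < σ_y, so it does not yield.

does not yield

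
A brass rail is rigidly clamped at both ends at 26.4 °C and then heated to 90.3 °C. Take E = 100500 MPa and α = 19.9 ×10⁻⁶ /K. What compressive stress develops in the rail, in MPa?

128 MPa

E = 100500 MPa = 100.5 GPa.
ΔT = 63.90 K. Constrained thermal stress σ = E·α·ΔT = 100.5×10³ MPa × 19.9×10⁻⁶ × 63.90 = 128 MPa (compressive).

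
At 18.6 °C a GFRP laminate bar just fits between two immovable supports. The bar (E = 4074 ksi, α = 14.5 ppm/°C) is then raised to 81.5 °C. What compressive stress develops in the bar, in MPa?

25.6 MPa

E = 4074 ksi = 28.09 GPa.
ΔT = 62.90 K. Constrained thermal stress σ = E·α·ΔT = 28.09×10³ MPa × 14.5×10⁻⁶ × 62.90 = 25.6 MPa (compressive).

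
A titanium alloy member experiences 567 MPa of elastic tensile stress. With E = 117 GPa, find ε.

ε = σ/E = 567 / 117000 = 4.85×10⁻³.

4.85×10⁻³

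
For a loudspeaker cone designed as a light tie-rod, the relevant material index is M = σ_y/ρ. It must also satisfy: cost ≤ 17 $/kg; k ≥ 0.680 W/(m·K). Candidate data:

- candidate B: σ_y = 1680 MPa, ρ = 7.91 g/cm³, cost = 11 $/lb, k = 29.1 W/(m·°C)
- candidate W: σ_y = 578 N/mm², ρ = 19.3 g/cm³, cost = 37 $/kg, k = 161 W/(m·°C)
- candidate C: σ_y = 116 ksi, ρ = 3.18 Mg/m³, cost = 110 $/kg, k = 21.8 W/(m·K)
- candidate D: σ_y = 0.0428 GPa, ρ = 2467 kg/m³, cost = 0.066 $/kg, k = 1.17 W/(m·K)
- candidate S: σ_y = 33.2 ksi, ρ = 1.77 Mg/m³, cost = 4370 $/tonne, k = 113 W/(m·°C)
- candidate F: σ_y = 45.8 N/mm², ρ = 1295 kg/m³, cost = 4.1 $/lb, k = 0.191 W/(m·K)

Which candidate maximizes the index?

Screen on constraints: cost ≤ 17 $/kg; k ≥ 0.680 W/(m·K). Survivors: candidate D, candidate S.
Normalizing units and computing the index:
  candidate D: σ_y = 42.80 MPa, ρ = 2467 kg/m³
  candidate S: σ_y = 228.9 MPa, ρ = 1770 kg/m³
  candidate S: M = 129 kN·m/kg
  candidate D: M = 17.3 kN·m/kg
The maximum is for candidate S.

candidate S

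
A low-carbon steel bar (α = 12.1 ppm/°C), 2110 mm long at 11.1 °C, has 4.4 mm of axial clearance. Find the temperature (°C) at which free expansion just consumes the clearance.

183 °C

α·L₀·ΔT = 4.4 mm ⇒ ΔT = 4.4 / (12.1×10⁻⁶ × 2110.0) = 172.3 K.
T = 11.1 + 172.3 = 183.4 °C.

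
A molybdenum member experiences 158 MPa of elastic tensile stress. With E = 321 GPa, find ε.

4.92×10⁻⁴

ε = σ/E = 158 / 321000 = 4.92×10⁻⁴.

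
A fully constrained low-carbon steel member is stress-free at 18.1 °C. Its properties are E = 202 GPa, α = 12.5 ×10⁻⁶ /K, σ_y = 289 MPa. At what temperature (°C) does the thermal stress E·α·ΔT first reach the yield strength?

E·α·ΔT = 289.0 MPa ⇒ ΔT = 289.0 / (202.0×10³ × 12.5×10⁻⁶) = 114.5 K.
T = 18.1 + 114.5 = 132.6 °C.

133 °C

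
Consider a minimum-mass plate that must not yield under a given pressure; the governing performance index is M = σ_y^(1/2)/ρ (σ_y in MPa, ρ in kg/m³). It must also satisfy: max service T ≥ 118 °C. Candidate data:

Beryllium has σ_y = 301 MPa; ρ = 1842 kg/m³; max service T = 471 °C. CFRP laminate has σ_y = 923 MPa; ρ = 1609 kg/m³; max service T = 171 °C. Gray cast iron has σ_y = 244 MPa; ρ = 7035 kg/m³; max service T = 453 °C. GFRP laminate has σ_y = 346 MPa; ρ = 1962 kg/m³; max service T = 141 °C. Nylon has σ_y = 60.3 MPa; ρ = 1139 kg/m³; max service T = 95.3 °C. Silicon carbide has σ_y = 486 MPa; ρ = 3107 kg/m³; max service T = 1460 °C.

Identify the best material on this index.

Screen on constraints: max service T ≥ 118 °C. Survivors: beryllium, CFRP laminate, gray cast iron, GFRP laminate, silicon carbide.
Per-candidate index values:
  CFRP laminate: M = 18.9×10⁻³
  GFRP laminate: M = 9.48×10⁻³
  beryllium: M = 9.42×10⁻³
  silicon carbide: M = 7.10×10⁻³
  gray cast iron: M = 2.22×10⁻³
Highest index: CFRP laminate.

CFRP laminate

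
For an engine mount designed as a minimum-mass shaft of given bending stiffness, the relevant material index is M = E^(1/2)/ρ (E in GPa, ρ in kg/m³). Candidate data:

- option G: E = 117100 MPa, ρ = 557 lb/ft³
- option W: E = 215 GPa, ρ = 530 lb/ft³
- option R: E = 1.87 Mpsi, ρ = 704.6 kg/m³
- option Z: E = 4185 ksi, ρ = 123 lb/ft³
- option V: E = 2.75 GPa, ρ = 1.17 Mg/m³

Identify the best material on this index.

Convert each candidate to consistent units, then evaluate M:
  option G: E = 117.1 GPa, ρ = 8922 kg/m³
  option W: E = 215.0 GPa, ρ = 8490 kg/m³
  option R: E = 12.89 GPa, ρ = 704.6 kg/m³
  option Z: E = 28.85 GPa, ρ = 1970 kg/m³
  option V: E = 2.750 GPa, ρ = 1170 kg/m³
  option R: M = 5.10×10⁻³
  option Z: M = 2.73×10⁻³
  option W: M = 1.73×10⁻³
  option V: M = 1.42×10⁻³
  option G: M = 1.21×10⁻³
Option R has the largest M.

option R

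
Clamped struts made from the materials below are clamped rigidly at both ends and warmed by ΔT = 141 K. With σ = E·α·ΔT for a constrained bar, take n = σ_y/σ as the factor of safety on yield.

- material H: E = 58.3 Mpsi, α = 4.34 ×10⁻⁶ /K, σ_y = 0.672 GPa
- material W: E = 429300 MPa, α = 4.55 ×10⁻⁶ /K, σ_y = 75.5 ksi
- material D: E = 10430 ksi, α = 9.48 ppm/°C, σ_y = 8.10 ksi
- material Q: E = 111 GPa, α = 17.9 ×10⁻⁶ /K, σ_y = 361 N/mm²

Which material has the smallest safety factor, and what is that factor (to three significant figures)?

material D, n = 0.581

Per material, after unit conversion:
  material H: E = 402.0, α = 4.34, σ_y = 672.0 → σ = 246 MPa, n = 2.73
  material W: E = 429.3, α = 4.55, σ_y = 520.6 → σ = 275 MPa, n = 1.89
  material D: E = 71.91, α = 9.48, σ_y = 55.85 → σ = 96.1 MPa, n = 0.581
  material Q: E = 111.0, α = 17.9, σ_y = 361.0 → σ = 280 MPa, n = 1.29
Smallest n: material D with n = 0.581.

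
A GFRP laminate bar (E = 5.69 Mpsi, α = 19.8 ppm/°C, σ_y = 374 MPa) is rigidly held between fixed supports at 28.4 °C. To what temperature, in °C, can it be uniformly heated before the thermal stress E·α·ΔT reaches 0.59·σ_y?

E = 5.69 Mpsi = 39.23 GPa.
E·α·ΔT = 220.7 MPa ⇒ ΔT = 220.7 / (39.23×10³ × 19.8×10⁻⁶) = 284.1 K.
T = 28.4 + 284.1 = 312.5 °C.

312 °C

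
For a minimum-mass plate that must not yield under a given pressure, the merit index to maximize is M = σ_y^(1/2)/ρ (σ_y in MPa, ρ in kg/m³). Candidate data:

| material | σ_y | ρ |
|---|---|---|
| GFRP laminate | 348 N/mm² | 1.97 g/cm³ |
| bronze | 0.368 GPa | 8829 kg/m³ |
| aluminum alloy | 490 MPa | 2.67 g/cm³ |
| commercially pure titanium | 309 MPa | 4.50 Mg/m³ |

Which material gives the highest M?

Putting every candidate on a common basis:
  GFRP laminate: σ_y = 348.0 MPa, ρ = 1970 kg/m³
  bronze: σ_y = 368.0 MPa, ρ = 8829 kg/m³
  aluminum alloy: σ_y = 490.0 MPa, ρ = 2670 kg/m³
  commercially pure titanium: σ_y = 309.0 MPa, ρ = 4500 kg/m³
  GFRP laminate: M = 9.47×10⁻³
  aluminum alloy: M = 8.29×10⁻³
  commercially pure titanium: M = 3.91×10⁻³
  bronze: M = 2.17×10⁻³
Highest index: GFRP laminate.

GFRP laminate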